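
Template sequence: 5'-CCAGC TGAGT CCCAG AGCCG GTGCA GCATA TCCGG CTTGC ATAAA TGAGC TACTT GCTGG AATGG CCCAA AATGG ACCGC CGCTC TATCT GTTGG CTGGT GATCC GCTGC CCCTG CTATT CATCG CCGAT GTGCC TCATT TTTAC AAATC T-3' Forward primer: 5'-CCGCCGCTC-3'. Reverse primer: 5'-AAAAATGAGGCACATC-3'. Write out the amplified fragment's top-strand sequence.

5'-CCGCCGCTCTATCTGTTGGCTGGTGATCCGCTGCCCCTGCTATTCATCGCCGATGTGCCTCATTTTT-3'

Scanning the template, CCGCCGCTC occurs at positions 77–85; this primer anneals to the bottom strand there with its 3' end pointing downstream.
The reverse primer's reverse complement is GATGTGCCTCATTTTT, which matches the template at positions 128–143.
The product is the template from position 77 through 143 (67 bp).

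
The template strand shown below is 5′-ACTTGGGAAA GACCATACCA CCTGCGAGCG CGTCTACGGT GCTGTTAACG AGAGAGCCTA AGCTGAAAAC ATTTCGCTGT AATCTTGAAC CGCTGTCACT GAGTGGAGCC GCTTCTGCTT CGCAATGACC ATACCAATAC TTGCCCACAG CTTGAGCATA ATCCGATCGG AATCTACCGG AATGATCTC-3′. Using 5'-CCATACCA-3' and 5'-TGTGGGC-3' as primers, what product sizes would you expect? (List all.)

The forward primer CCATACCA matches the top strand at positions 13–20, 129–136.
The reverse primer's reverse complement is GCCCACA, matching at positions 143–149.
Each forward site pairs with the reverse site to give a product ending at position 149: sizes 137, 21 bp.

137 bp, 21 bp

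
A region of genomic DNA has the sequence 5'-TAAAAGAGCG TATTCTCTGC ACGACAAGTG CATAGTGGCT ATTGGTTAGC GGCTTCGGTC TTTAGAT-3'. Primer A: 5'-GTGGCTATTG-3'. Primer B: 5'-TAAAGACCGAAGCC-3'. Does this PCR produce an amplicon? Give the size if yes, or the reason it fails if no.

Yes — a 30 bp product.

Primer A (GTGGCTATTG) matches the top strand at positions 35–44; it acts as a forward primer.
Primer B's reverse complement is GGCTTCGGTCTTTA, matching the top strand at positions 51–64; it acts as a reverse primer.
The 3' ends face each other across positions 35–64, giving a 30 bp product.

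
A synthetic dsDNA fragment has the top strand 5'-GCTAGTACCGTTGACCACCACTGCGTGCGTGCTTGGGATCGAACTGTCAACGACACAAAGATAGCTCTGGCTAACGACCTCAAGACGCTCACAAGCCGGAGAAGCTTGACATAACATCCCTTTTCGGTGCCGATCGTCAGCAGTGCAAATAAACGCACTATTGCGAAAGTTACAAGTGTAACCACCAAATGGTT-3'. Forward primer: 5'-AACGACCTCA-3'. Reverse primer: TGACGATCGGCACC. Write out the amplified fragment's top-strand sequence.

5'-AACGACCTCAAGACGCTCACAAGCCGGAGAAGCTTGACATAACATCCCTTTTCGGTGCCGATCGTCA-3'

Forward primer AACGACCTCA is found on the top strand at positions 73–82.
The reverse primer's reverse complement is GGTGCCGATCGTCA, which matches the template at positions 126–139.
The product is the template from position 73 through 139 (67 bp).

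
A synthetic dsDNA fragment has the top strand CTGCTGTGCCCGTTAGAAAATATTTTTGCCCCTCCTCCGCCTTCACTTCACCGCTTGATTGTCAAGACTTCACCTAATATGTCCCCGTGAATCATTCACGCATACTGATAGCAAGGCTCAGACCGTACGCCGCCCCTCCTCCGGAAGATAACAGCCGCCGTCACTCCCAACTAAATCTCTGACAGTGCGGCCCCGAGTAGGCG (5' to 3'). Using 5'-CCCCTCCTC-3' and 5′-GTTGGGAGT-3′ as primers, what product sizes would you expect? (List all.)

143 bp, 39 bp

The forward primer CCCCTCCTC matches the top strand at positions 29–37, 133–141.
The reverse primer's reverse complement is ACTCCCAAC, matching at positions 163–171.
Each forward site pairs with the reverse site to give a product ending at position 171: sizes 143, 39 bp.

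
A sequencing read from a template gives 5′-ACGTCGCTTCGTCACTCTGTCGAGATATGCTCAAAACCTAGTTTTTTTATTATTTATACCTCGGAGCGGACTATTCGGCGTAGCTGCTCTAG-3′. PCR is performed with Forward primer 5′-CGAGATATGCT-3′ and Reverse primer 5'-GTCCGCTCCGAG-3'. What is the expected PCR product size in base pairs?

51 bp

Forward primer CGAGATATGCT is found on the top strand at positions 21–31.
Reverse complement of the reverse primer: CTCGGAGCGGAC. This occurs on the top strand at positions 60–71.
Product length = (reverse-primer end) − (forward-primer start) + 1 = 71 − 21 + 1 = 51 bp.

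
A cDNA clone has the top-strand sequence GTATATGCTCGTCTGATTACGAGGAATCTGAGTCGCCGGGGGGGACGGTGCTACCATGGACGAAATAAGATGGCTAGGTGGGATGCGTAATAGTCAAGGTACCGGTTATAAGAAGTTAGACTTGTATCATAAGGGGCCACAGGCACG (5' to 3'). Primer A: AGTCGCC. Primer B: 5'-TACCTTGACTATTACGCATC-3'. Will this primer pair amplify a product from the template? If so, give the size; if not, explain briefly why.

Primer A (AGTCGCC) matches the top strand at positions 31–37; it acts as a forward primer.
Primer B's reverse complement is GATGCGTAATAGTCAAGGTA, matching the top strand at positions 82–101; it acts as a reverse primer.
The 3' ends face each other across positions 31–101, giving a 71 bp product.

Yes — a 71 bp product.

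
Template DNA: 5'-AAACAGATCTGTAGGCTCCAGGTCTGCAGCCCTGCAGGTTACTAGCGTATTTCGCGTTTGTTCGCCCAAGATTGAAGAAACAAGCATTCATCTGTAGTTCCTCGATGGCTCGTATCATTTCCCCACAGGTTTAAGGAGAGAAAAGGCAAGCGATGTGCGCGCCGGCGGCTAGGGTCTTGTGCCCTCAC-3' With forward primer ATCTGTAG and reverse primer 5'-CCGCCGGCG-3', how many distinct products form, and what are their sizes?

Two products: 162 bp, 79 bp

The forward primer ATCTGTAG matches the top strand at positions 7–14, 90–97.
The reverse primer's reverse complement is CGCCGGCGG, matching at positions 160–168.
Each forward site pairs with the reverse site to give a product ending at position 168: sizes 162, 79 bp.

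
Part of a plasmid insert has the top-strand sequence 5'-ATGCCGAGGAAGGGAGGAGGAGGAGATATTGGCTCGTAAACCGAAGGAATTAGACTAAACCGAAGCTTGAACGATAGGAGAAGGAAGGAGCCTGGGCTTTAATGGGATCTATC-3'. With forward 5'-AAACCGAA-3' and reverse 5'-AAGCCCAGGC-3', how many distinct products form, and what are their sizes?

Two products: 62 bp, 43 bp

The forward primer AAACCGAA matches the top strand at positions 38–45, 57–64.
The reverse primer's reverse complement is GCCTGGGCTT, matching at positions 90–99.
Each forward site pairs with the reverse site to give a product ending at position 99: sizes 62, 43 bp.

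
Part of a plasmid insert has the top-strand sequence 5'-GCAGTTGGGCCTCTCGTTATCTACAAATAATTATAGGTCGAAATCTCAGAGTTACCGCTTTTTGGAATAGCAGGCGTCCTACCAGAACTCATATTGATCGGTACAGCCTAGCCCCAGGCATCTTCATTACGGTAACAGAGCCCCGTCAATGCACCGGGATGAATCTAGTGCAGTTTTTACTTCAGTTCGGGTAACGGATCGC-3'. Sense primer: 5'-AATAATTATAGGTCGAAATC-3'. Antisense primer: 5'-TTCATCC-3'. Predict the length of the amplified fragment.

138 bp

Forward primer AATAATTATAGGTCGAAATC is found on the top strand at positions 26–45.
Taking the reverse complement of TTCATCC gives GGATGAA, found at positions 157–163 on the template; the primer anneals here to the top strand with its 3' end pointing upstream.
Product length = (reverse-primer end) − (forward-primer start) + 1 = 163 − 26 + 1 = 138 bp.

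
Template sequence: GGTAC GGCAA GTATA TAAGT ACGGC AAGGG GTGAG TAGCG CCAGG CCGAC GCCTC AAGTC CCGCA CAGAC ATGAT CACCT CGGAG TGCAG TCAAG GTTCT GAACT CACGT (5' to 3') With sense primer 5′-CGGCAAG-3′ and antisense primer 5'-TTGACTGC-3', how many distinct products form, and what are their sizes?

The forward primer CGGCAAG matches the top strand at positions 5–11, 22–28.
The reverse primer's reverse complement is GCAGTCAA, matching at positions 87–94.
Each forward site pairs with the reverse site to give a product ending at position 94: sizes 90, 73 bp.

Two products: 90 bp, 73 bp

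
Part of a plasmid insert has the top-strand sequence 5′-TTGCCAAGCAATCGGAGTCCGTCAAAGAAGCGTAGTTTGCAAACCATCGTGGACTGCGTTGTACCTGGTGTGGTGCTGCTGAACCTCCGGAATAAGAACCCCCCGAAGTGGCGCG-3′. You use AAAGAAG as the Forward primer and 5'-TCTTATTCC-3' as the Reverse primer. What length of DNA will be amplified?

74 bp

The forward primer matches the template at positions 24–30.
Reverse complement of the reverse primer: GGAATAAGA. This occurs on the top strand at positions 89–97.
Product length = (reverse-primer end) − (forward-primer start) + 1 = 97 − 24 + 1 = 74 bp.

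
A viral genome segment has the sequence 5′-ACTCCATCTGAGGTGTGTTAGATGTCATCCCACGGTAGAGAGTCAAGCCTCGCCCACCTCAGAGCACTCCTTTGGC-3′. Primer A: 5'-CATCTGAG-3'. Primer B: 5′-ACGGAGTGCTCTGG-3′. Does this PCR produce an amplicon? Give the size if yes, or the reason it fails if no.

No product — primer B has no binding site in the template.

Primer B (ACGGAGTGCTCTGG) does not match the top strand, and its reverse complement CCAGAGCACTCCGT does not match either.
With no annealing site for primer B, no amplification occurs.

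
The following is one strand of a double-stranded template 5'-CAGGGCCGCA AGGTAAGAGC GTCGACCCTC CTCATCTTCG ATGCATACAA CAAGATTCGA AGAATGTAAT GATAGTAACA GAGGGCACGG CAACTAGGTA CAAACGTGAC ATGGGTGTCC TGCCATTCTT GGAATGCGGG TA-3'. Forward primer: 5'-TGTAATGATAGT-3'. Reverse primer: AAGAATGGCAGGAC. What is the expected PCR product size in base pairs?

The forward primer matches the template at positions 65–76.
Taking the reverse complement of AAGAATGGCAGGAC gives GTCCTGCCATTCTT, found at positions 117–130 on the template; the primer anneals here to the top strand with its 3' end pointing upstream.
The product runs from position 65 to position 130, so its length is 130 − 65 + 1 = 66 bp.

66 bp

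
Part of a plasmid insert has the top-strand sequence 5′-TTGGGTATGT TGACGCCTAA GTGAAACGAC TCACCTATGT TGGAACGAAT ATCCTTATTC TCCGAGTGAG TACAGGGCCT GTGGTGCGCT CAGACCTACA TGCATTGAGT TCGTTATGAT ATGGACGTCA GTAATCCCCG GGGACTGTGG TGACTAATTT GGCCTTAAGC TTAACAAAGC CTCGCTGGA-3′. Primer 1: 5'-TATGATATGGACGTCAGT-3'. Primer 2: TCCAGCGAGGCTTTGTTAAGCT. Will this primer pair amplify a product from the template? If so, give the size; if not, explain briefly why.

Yes — a 75 bp product.

Primer 1 (TATGATATGGACGTCAGT) matches the top strand at positions 115–132; it acts as a forward primer.
Primer 2's reverse complement is AGCTTAACAAAGCCTCGCTGGA, matching the top strand at positions 168–189; it acts as a reverse primer.
The 3' ends face each other across positions 115–189, giving a 75 bp product.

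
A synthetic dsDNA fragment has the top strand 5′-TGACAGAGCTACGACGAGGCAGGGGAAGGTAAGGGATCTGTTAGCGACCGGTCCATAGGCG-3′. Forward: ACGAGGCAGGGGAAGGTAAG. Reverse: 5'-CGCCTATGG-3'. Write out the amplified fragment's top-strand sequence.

5'-ACGAGGCAGGGGAAGGTAAGGGATCTGTTAGCGACCGGTCCATAGGCG-3'

Forward primer ACGAGGCAGGGGAAGGTAAG is found on the top strand at positions 14–33.
Reverse complement of the reverse primer: CCATAGGCG. This occurs on the top strand at positions 53–61.
The product is the template from position 14 through 61 (48 bp).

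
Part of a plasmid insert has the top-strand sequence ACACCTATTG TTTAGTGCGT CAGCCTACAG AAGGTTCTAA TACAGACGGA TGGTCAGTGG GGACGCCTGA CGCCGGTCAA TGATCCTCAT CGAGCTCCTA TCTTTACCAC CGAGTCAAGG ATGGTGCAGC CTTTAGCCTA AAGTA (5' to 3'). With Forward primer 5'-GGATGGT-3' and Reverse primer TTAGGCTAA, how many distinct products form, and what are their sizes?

The forward primer GGATGGT matches the top strand at positions 48–54, 119–125.
The reverse primer's reverse complement is TTAGCCTAA, matching at positions 133–141.
Each forward site pairs with the reverse site to give a product ending at position 141: sizes 94, 23 bp.

Two products: 94 bp, 23 bp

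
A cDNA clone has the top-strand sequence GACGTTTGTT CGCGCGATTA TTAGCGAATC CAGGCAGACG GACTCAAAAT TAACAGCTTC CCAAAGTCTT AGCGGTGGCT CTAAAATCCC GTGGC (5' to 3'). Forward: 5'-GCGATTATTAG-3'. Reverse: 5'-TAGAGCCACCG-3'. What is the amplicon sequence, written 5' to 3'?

The forward primer matches the template at positions 14–24.
The reverse primer's reverse complement is CGGTGGCTCTA, which matches the template at positions 73–83.
The product is the template from position 14 through 83 (70 bp).

5'-GCGATTATTAGCGAATCCAGGCAGACGGACTCAAAATTAACAGCTTCCCAAAGTCTTAGCGGTGGCTCTA-3'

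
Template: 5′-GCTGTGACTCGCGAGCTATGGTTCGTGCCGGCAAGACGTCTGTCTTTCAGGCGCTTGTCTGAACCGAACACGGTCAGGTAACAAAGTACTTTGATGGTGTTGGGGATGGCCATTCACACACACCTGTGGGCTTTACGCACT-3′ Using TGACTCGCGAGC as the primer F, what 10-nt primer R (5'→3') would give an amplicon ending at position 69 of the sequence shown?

The forward primer binds at positions 5–16; the product's 3' end on the top strand is position 69.
The reverse primer anneals to the top strand over positions 60–69, i.e. to TGAACCGAAC.
Its sequence written 5'→3' is the reverse complement: GTTCGGTTCA.

5'-GTTCGGTTCA-3'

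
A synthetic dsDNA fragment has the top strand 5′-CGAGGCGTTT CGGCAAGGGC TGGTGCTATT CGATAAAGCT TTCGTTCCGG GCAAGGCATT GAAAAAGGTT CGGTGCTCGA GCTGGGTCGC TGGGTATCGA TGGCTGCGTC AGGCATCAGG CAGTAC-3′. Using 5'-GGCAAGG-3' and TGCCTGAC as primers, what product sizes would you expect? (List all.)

104 bp, 66 bp

The forward primer GGCAAGG matches the top strand at positions 12–18, 50–56.
The reverse primer's reverse complement is GTCAGGCA, matching at positions 108–115.
Each forward site pairs with the reverse site to give a product ending at position 115: sizes 104, 66 bp.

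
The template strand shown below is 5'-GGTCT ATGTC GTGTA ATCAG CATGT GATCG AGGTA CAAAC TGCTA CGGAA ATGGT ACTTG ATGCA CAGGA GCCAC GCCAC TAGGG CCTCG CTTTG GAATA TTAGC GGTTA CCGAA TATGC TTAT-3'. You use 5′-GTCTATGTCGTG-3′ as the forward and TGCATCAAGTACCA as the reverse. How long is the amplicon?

64 bp

The forward primer matches the template at positions 2–13.
The reverse primer's reverse complement is TGGTACTTGATGCA, which matches the template at positions 52–65.
Product length = (reverse-primer end) − (forward-primer start) + 1 = 65 − 2 + 1 = 64 bp.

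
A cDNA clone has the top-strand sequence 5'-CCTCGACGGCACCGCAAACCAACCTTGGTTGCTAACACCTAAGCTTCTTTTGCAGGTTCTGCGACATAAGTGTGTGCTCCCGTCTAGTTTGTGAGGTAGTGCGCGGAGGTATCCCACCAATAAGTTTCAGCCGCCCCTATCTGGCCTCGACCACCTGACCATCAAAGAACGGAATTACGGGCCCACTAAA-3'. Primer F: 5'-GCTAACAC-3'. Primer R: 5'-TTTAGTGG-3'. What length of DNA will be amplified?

160 bp

Scanning the template, GCTAACAC occurs at positions 31–38; this primer anneals to the bottom strand there with its 3' end pointing downstream.
Reverse complement of the reverse primer: CCACTAAA. This occurs on the top strand at positions 183–190.
The product runs from position 31 to position 190, so its length is 190 − 31 + 1 = 160 bp.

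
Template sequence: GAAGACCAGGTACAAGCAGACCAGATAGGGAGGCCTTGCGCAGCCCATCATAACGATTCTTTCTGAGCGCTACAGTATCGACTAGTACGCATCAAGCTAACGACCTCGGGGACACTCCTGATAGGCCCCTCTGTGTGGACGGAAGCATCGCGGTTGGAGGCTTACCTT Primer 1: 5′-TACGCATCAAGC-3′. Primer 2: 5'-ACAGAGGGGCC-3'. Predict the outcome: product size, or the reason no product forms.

Yes — a 49 bp product.

Primer 1 (TACGCATCAAGC) matches the top strand at positions 86–97; it acts as a forward primer.
Primer 2's reverse complement is GGCCCCTCTGT, matching the top strand at positions 124–134; it acts as a reverse primer.
The 3' ends face each other across positions 86–134, giving a 49 bp product.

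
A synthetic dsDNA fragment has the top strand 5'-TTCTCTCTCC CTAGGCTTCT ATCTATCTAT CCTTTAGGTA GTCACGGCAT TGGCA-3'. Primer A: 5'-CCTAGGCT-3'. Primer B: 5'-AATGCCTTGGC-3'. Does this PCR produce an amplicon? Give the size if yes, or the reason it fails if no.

Primer B (AATGCCTTGGC) does not match the top strand, and its reverse complement GCCAAGGCATT does not match either.
With no annealing site for primer B, no amplification occurs.

No product — primer B has no binding site in the template.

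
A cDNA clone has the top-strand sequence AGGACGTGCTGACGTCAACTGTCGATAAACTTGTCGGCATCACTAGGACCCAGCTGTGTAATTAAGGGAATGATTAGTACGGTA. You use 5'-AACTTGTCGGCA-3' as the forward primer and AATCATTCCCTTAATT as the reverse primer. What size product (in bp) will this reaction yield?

Forward primer AACTTGTCGGCA is found on the top strand at positions 28–39.
Taking the reverse complement of AATCATTCCCTTAATT gives AATTAAGGGAATGATT, found at positions 60–75 on the template; the primer anneals here to the top strand with its 3' end pointing upstream.
Amplicon spans positions 28–75: 48 bp.

48 bp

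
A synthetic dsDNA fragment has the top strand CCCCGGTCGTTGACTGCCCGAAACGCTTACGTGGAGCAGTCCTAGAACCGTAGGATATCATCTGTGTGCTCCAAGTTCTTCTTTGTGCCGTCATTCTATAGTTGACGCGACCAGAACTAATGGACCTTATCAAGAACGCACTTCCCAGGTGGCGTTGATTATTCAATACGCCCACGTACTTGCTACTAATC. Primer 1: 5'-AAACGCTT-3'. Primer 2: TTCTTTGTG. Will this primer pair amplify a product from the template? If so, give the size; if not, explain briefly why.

No product — both primers anneal to the same strand and extend in the same direction.

Primer 1 (AAACGCTT) matches the top strand at positions 21–28 (3' end points downstream).
Primer 2 (TTCTTTGTG) also matches the top strand directly, at positions 79–87 — its reverse complement CACAAAGAA is not present.
Both primers anneal to the bottom strand with 3' ends pointing the same way, so neither can prime synthesis back toward the other.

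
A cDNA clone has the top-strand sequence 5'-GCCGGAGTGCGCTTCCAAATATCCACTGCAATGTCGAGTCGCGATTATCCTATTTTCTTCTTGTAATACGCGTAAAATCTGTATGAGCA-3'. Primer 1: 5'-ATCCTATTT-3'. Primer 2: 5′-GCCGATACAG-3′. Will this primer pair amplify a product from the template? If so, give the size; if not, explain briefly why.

No product — primer 2 has no binding site in the template.

Primer 2 (GCCGATACAG) does not match the top strand, and its reverse complement CTGTATCGGC does not match either.
With no annealing site for primer 2, no amplification occurs.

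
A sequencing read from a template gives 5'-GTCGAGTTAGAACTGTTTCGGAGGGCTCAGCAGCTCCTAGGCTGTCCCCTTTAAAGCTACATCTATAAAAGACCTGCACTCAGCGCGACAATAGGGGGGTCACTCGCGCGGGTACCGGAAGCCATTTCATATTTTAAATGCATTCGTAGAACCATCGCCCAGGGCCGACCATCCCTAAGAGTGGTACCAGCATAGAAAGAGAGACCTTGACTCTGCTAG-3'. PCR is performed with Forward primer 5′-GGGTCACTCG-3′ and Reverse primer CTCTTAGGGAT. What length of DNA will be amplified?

85 bp

Scanning the template, GGGTCACTCG occurs at positions 97–106; this primer anneals to the bottom strand there with its 3' end pointing downstream.
The reverse primer's reverse complement is ATCCCTAAGAG, which matches the template at positions 171–181.
Amplicon spans positions 97–181: 85 bp.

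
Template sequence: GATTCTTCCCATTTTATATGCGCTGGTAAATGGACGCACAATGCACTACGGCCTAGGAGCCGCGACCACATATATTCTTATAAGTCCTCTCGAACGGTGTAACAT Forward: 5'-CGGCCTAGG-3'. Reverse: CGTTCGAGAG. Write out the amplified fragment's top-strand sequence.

Forward primer CGGCCTAGG is found on the top strand at positions 49–57.
Taking the reverse complement of CGTTCGAGAG gives CTCTCGAACG, found at positions 87–96 on the template; the primer anneals here to the top strand with its 3' end pointing upstream.
The product is the template from position 49 through 96 (48 bp).

5'-CGGCCTAGGAGCCGCGACCACATATATTCTTATAAGTCCTCTCGAACG-3'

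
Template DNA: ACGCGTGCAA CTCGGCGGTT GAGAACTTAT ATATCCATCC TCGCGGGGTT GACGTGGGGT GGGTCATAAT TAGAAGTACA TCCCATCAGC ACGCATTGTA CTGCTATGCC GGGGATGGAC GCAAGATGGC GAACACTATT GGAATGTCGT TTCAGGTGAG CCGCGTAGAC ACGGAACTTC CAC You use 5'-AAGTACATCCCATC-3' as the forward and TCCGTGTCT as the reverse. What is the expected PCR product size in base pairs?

102 bp

The forward primer matches the template at positions 74–87.
The reverse primer's reverse complement is AGACACGGA, which matches the template at positions 167–175.
The product runs from position 74 to position 175, so its length is 175 − 74 + 1 = 102 bp.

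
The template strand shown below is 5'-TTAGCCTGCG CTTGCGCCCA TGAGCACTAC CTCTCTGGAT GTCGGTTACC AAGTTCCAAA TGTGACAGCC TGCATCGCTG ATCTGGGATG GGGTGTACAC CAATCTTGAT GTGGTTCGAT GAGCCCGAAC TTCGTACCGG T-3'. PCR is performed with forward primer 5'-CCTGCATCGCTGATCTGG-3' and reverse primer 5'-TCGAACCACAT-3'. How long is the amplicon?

51 bp

Forward primer CCTGCATCGCTGATCTGG is found on the top strand at positions 69–86.
The reverse primer's reverse complement is ATGTGGTTCGA, which matches the template at positions 109–119.
The product runs from position 69 to position 119, so its length is 119 − 69 + 1 = 51 bp.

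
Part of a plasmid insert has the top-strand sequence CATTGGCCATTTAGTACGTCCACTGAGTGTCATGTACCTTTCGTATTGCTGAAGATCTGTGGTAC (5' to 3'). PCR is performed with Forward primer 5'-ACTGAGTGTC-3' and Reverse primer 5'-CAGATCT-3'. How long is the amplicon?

38 bp

Scanning the template, ACTGAGTGTC occurs at positions 22–31; this primer anneals to the bottom strand there with its 3' end pointing downstream.
The reverse primer's reverse complement is AGATCTG, which matches the template at positions 53–59.
Amplicon spans positions 22–59: 38 bp.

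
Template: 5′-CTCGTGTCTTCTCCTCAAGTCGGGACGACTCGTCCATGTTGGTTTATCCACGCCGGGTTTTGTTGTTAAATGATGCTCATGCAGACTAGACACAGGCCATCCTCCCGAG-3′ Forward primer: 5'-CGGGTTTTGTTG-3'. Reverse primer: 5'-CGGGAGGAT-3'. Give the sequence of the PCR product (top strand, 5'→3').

The forward primer matches the template at positions 54–65.
Taking the reverse complement of CGGGAGGAT gives ATCCTCCCG, found at positions 99–107 on the template; the primer anneals here to the top strand with its 3' end pointing upstream.
The product is the template from position 54 through 107 (54 bp).

5'-CGGGTTTTGTTGTTAAATGATGCTCATGCAGACTAGACACAGGCCATCCTCCCG-3'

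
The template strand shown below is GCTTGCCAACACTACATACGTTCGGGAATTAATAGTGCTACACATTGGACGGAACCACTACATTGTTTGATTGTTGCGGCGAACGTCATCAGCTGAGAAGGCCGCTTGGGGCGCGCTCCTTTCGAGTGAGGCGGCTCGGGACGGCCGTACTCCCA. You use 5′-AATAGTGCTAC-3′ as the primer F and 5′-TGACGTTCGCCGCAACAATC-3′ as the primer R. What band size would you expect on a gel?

Scanning the template, AATAGTGCTAC occurs at positions 31–41; this primer anneals to the bottom strand there with its 3' end pointing downstream.
Reverse complement of the reverse primer: GATTGTTGCGGCGAACGTCA. This occurs on the top strand at positions 69–88.
The product runs from position 31 to position 88, so its length is 88 − 31 + 1 = 58 bp.

58 bp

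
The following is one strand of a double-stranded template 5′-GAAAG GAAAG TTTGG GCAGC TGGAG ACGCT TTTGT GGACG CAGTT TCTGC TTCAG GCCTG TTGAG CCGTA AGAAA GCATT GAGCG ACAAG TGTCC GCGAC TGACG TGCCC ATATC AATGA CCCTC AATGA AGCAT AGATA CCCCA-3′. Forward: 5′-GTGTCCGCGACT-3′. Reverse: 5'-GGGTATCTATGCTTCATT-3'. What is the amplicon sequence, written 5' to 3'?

5'-GTGTCCGCGACTGACGTGCCCATATCAATGACCCTCAATGAAGCATAGATACCC-3'

Scanning the template, GTGTCCGCGACT occurs at positions 90–101; this primer anneals to the bottom strand there with its 3' end pointing downstream.
Taking the reverse complement of GGGTATCTATGCTTCATT gives AATGAAGCATAGATACCC, found at positions 126–143 on the template; the primer anneals here to the top strand with its 3' end pointing upstream.
The product is the template from position 90 through 143 (54 bp).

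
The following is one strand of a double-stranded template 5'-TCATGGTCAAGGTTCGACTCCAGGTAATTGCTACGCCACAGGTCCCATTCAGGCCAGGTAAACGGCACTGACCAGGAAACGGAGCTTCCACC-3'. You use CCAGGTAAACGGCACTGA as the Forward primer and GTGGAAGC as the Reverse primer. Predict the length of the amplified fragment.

Forward primer CCAGGTAAACGGCACTGA is found on the top strand at positions 54–71.
Reverse complement of the reverse primer: GCTTCCAC. This occurs on the top strand at positions 84–91.
The product runs from position 54 to position 91, so its length is 91 − 54 + 1 = 38 bp.

38 bp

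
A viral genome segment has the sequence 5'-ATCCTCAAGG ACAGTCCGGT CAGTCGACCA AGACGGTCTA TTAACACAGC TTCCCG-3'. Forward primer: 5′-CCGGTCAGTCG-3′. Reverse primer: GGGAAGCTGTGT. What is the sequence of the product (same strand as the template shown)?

5'-CCGGTCAGTCGACCAAGACGGTCTATTAACACAGCTTCCC-3'

The forward primer matches the template at positions 16–26.
The reverse primer's reverse complement is ACACAGCTTCCC, which matches the template at positions 44–55.
The product is the template from position 16 through 55 (40 bp).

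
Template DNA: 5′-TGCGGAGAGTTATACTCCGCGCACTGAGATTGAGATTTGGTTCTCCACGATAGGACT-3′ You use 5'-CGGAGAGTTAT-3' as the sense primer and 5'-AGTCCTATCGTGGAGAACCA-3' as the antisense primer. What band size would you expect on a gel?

55 bp

Scanning the template, CGGAGAGTTAT occurs at positions 3–13; this primer anneals to the bottom strand there with its 3' end pointing downstream.
Taking the reverse complement of AGTCCTATCGTGGAGAACCA gives TGGTTCTCCACGATAGGACT, found at positions 38–57 on the template; the primer anneals here to the top strand with its 3' end pointing upstream.
The product runs from position 3 to position 57, so its length is 57 − 3 + 1 = 55 bp.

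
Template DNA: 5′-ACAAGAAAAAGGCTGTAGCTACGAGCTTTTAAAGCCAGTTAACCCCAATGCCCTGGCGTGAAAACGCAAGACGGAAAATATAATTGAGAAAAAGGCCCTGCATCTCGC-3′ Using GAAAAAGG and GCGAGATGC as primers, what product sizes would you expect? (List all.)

The forward primer GAAAAAGG matches the top strand at positions 5–12, 88–95.
The reverse primer's reverse complement is GCATCTCGC, matching at positions 100–108.
Each forward site pairs with the reverse site to give a product ending at position 108: sizes 104, 21 bp.

104 bp, 21 bp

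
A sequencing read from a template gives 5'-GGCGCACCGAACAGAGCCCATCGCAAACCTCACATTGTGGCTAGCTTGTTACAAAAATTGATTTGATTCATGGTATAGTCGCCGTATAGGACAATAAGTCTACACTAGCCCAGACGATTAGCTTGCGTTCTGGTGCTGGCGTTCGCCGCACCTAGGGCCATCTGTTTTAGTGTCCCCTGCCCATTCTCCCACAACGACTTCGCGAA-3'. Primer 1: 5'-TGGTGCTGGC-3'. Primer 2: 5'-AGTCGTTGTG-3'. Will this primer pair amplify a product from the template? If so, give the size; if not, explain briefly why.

Primer 1 (TGGTGCTGGC) matches the top strand at positions 131–140; it acts as a forward primer.
Primer 2's reverse complement is CACAACGACT, matching the top strand at positions 190–199; it acts as a reverse primer.
The 3' ends face each other across positions 131–199, giving a 69 bp product.

Yes — a 69 bp product.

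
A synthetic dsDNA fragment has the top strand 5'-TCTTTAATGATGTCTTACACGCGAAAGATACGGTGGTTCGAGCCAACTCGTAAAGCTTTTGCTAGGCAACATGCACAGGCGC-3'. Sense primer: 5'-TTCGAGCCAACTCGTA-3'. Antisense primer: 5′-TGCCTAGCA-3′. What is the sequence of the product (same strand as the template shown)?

Forward primer TTCGAGCCAACTCGTA is found on the top strand at positions 37–52.
The reverse primer's reverse complement is TGCTAGGCA, which matches the template at positions 60–68.
The product is the template from position 37 through 68 (32 bp).

5'-TTCGAGCCAACTCGTAAAGCTTTTGCTAGGCA-3'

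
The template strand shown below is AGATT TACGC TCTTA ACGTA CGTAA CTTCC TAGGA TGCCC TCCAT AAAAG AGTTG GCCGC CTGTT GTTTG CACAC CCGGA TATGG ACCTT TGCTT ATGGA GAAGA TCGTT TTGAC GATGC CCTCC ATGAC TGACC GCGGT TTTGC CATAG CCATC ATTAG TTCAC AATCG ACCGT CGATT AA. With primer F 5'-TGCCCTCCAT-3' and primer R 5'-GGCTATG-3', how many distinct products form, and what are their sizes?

The forward primer TGCCCTCCAT matches the top strand at positions 36–45, 118–127.
The reverse primer's reverse complement is CATAGCC, matching at positions 146–152.
Each forward site pairs with the reverse site to give a product ending at position 152: sizes 117, 35 bp.

Two products: 117 bp, 35 bp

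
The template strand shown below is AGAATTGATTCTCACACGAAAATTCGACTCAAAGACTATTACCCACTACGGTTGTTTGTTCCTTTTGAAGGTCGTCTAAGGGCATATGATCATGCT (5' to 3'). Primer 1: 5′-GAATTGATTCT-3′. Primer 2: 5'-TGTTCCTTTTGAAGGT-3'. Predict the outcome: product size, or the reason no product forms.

No product — both primers anneal to the same strand and extend in the same direction.

Primer 1 (GAATTGATTCT) matches the top strand at positions 2–12 (3' end points downstream).
Primer 2 (TGTTCCTTTTGAAGGT) also matches the top strand directly, at positions 57–72 — its reverse complement ACCTTCAAAAGGAACA is not present.
Both primers anneal to the bottom strand with 3' ends pointing the same way, so neither can prime synthesis back toward the other.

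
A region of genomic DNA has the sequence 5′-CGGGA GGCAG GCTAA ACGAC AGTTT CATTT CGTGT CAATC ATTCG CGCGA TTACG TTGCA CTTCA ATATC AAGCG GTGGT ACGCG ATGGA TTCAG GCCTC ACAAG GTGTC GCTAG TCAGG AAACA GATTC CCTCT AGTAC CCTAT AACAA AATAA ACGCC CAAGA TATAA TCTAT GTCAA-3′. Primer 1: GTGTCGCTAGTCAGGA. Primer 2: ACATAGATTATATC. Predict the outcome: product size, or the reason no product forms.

Yes — a 72 bp product.

Primer 1 (GTGTCGCTAGTCAGGA) matches the top strand at positions 106–121; it acts as a forward primer.
Primer 2's reverse complement is GATATAATCTATGT, matching the top strand at positions 164–177; it acts as a reverse primer.
The 3' ends face each other across positions 106–177, giving a 72 bp product.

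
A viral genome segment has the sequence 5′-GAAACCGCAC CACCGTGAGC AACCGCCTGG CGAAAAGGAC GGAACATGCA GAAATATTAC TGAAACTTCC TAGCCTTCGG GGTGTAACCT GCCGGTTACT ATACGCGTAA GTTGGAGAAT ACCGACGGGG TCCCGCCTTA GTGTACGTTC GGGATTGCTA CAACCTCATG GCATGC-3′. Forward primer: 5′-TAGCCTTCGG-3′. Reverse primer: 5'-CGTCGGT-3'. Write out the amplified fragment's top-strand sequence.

Forward primer TAGCCTTCGG is found on the top strand at positions 71–80.
Taking the reverse complement of CGTCGGT gives ACCGACG, found at positions 121–127 on the template; the primer anneals here to the top strand with its 3' end pointing upstream.
The product is the template from position 71 through 127 (57 bp).

5'-TAGCCTTCGGGGTGTAACCTGCCGGTTACTATACGCGTAAGTTGGAGAATACCGACG-3'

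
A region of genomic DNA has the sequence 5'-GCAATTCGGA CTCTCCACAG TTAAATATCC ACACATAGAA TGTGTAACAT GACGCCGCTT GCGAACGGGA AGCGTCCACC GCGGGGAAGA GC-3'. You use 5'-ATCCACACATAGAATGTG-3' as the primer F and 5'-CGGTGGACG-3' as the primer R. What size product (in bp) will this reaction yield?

55 bp

Scanning the template, ATCCACACATAGAATGTG occurs at positions 27–44; this primer anneals to the bottom strand there with its 3' end pointing downstream.
The reverse primer's reverse complement is CGTCCACCG, which matches the template at positions 73–81.
Amplicon spans positions 27–81: 55 bp.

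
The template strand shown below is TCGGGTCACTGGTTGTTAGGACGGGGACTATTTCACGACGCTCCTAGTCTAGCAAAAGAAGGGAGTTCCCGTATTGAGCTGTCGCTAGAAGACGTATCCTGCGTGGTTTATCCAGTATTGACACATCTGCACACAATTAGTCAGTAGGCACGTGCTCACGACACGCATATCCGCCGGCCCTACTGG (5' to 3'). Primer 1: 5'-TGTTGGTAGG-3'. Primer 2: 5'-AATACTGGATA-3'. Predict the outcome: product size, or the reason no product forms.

Primer 1 (TGTTGGTAGG) does not match the top strand, and its reverse complement CCTACCAACA does not match either.
With no annealing site for primer 1, no amplification occurs.

No product — primer 1 has no binding site in the template.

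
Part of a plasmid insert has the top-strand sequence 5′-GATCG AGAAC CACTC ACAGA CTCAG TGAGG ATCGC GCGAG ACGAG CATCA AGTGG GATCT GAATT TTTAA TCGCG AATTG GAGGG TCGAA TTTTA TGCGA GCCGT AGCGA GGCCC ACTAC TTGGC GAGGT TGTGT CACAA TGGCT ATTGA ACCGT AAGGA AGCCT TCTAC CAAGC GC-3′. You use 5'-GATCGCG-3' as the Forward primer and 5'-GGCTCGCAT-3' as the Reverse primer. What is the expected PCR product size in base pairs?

Forward primer GATCGCG is found on the top strand at positions 30–36.
Reverse complement of the reverse primer: ATGCGAGCC. This occurs on the top strand at positions 95–103.
The product runs from position 30 to position 103, so its length is 103 − 30 + 1 = 74 bp.

74 bp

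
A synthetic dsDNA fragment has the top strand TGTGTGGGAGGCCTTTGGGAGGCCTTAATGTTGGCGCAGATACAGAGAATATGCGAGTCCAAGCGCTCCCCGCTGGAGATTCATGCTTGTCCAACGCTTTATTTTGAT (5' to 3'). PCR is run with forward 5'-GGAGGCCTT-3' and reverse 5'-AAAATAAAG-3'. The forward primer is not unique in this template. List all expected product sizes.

The forward primer GGAGGCCTT matches the top strand at positions 7–15, 18–26.
The reverse primer's reverse complement is CTTTATTTT, matching at positions 97–105.
Each forward site pairs with the reverse site to give a product ending at position 105: sizes 99, 88 bp.

99 bp, 88 bp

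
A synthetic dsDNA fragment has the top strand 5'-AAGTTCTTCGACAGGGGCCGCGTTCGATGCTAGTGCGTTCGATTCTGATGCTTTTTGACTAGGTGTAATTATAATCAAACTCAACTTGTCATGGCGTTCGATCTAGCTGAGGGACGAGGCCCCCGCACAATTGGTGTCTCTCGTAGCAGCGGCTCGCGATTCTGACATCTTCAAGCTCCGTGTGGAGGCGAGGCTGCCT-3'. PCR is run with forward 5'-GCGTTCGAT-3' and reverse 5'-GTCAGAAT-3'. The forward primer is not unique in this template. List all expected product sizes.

147 bp, 132 bp, 73 bp

The forward primer GCGTTCGAT matches the top strand at positions 20–28, 35–43, 94–102.
The reverse primer's reverse complement is ATTCTGAC, matching at positions 159–166.
Each forward site pairs with the reverse site to give a product ending at position 166: sizes 147, 132, 73 bp.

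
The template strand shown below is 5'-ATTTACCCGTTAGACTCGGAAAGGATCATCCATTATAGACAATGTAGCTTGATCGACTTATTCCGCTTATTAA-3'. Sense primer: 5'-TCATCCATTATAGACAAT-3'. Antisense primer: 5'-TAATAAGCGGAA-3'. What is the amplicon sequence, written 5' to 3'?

Forward primer TCATCCATTATAGACAAT is found on the top strand at positions 26–43.
Reverse complement of the reverse primer: TTCCGCTTATTA. This occurs on the top strand at positions 61–72.
The product is the template from position 26 through 72 (47 bp).

5'-TCATCCATTATAGACAATGTAGCTTGATCGACTTATTCCGCTTATTA-3'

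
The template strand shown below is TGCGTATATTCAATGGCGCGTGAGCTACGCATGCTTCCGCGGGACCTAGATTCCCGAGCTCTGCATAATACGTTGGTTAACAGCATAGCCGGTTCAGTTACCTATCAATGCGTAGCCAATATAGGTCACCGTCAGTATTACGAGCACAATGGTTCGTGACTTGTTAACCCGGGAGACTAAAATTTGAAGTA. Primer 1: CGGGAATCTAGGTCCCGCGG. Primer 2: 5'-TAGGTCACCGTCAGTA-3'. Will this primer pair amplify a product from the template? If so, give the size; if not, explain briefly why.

No product — the primers' 3' ends point away from each other.

Primer 1 (CGGGAATCTAGGTCCCGCGG) has reverse complement CCGCGGGACCTAGATTCCCG, which matches the top strand at positions 37–56; primer 1 anneals to the top strand there with its 3' end pointing upstream toward position 37.
Primer 2 (TAGGTCACCGTCAGTA) matches the top strand directly at positions 122–137; it anneals to the bottom strand with its 3' end pointing downstream toward position 137.
The 3' ends diverge (primer 1 extends toward position 1, primer 2 toward position 191), so the primers never converge on a shared product.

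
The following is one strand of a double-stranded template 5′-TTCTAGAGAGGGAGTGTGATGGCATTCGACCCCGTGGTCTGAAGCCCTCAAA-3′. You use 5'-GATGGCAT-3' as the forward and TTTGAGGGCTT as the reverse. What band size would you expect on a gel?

35 bp

Scanning the template, GATGGCAT occurs at positions 18–25; this primer anneals to the bottom strand there with its 3' end pointing downstream.
Taking the reverse complement of TTTGAGGGCTT gives AAGCCCTCAAA, found at positions 42–52 on the template; the primer anneals here to the top strand with its 3' end pointing upstream.
Amplicon spans positions 18–52: 35 bp.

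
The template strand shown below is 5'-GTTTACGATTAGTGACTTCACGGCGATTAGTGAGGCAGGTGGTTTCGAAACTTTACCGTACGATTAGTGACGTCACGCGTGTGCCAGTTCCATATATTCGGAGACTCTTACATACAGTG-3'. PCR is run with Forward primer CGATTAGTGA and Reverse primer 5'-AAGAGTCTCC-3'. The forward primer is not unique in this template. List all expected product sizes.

The forward primer CGATTAGTGA matches the top strand at positions 6–15, 24–33, 61–70.
The reverse primer's reverse complement is GGAGACTCTT, matching at positions 100–109.
Each forward site pairs with the reverse site to give a product ending at position 109: sizes 104, 86, 49 bp.

104 bp, 86 bp, 49 bp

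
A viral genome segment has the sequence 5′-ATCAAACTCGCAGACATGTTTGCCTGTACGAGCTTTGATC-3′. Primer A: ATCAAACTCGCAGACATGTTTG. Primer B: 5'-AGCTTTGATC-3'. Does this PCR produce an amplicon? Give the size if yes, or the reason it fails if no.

No product — both primers anneal to the same strand and extend in the same direction.

Primer A (ATCAAACTCGCAGACATGTTTG) matches the top strand at positions 1–22 (3' end points downstream).
Primer B (AGCTTTGATC) also matches the top strand directly, at positions 31–40 — its reverse complement GATCAAAGCT is not present.
Both primers anneal to the bottom strand with 3' ends pointing the same way, so neither can prime synthesis back toward the other.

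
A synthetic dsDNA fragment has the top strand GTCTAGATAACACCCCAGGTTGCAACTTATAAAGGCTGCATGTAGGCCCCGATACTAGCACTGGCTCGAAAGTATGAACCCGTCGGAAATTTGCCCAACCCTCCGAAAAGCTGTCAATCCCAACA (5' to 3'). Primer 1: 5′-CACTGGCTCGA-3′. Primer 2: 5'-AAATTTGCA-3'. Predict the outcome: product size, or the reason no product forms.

No product — primer 2 has no binding site in the template.

Primer 2 (AAATTTGCA) does not match the top strand, and its reverse complement TGCAAATTT does not match either.
With no annealing site for primer 2, no amplification occurs.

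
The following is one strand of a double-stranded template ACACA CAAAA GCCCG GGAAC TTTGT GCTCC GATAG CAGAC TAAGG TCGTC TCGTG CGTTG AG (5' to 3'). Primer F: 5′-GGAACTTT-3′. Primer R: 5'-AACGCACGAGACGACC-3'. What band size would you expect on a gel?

44 bp

Forward primer GGAACTTT is found on the top strand at positions 16–23.
Taking the reverse complement of AACGCACGAGACGACC gives GGTCGTCTCGTGCGTT, found at positions 44–59 on the template; the primer anneals here to the top strand with its 3' end pointing upstream.
Amplicon spans positions 16–59: 44 bp.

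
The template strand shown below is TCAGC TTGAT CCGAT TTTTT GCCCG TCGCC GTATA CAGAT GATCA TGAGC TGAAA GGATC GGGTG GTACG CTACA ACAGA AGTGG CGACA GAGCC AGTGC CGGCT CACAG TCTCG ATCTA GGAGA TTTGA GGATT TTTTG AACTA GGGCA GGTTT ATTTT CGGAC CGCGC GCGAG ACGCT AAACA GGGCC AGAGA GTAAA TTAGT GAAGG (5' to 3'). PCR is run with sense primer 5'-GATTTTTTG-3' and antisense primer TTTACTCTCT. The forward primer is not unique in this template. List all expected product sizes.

The forward primer GATTTTTTG matches the top strand at positions 13–21, 132–140.
The reverse primer's reverse complement is AGAGAGTAAA, matching at positions 191–200.
Each forward site pairs with the reverse site to give a product ending at position 200: sizes 188, 69 bp.

188 bp, 69 bp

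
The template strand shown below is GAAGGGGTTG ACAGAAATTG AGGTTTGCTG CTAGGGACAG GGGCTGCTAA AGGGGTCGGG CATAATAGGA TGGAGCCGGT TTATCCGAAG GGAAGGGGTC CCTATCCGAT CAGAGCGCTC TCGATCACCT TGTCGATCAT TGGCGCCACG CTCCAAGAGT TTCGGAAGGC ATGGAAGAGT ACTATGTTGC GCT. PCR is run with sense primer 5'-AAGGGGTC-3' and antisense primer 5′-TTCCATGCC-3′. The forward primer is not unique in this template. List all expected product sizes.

The forward primer AAGGGGTC matches the top strand at positions 50–57, 93–100.
The reverse primer's reverse complement is GGCATGGAA, matching at positions 168–176.
Each forward site pairs with the reverse site to give a product ending at position 176: sizes 127, 84 bp.

127 bp, 84 bp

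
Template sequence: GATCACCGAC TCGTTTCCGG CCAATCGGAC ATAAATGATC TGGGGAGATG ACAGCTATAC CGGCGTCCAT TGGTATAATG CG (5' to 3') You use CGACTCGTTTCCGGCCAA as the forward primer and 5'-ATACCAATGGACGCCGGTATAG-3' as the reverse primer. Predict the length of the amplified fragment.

70 bp

Forward primer CGACTCGTTTCCGGCCAA is found on the top strand at positions 7–24.
Reverse complement of the reverse primer: CTATACCGGCGTCCATTGGTAT. This occurs on the top strand at positions 55–76.
Amplicon spans positions 7–76: 70 bp.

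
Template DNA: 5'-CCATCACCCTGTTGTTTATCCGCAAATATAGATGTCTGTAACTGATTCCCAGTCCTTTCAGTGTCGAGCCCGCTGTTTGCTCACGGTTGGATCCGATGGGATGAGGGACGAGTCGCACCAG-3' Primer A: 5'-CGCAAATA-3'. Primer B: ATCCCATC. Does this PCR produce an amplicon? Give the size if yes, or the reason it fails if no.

Primer A (CGCAAATA) matches the top strand at positions 21–28; it acts as a forward primer.
Primer B's reverse complement is GATGGGAT, matching the top strand at positions 95–102; it acts as a reverse primer.
The 3' ends face each other across positions 21–102, giving an 82 bp product.

Yes — an 82 bp product.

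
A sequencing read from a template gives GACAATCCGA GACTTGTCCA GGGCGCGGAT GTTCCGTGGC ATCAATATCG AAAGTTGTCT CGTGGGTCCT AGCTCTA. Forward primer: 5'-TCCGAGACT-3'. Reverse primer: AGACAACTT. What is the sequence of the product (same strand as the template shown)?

The forward primer matches the template at positions 6–14.
Reverse complement of the reverse primer: AAGTTGTCT. This occurs on the top strand at positions 52–60.
The product is the template from position 6 through 60 (55 bp).

5'-TCCGAGACTTGTCCAGGGCGCGGATGTTCCGTGGCATCAATATCGAAAGTTGTCT-3'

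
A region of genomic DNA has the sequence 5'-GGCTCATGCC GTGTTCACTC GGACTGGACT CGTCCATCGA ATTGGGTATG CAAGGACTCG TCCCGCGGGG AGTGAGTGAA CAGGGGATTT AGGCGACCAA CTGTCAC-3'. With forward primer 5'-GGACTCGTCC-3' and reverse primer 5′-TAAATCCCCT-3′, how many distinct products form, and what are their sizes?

The forward primer GGACTCGTCC matches the top strand at positions 26–35, 54–63.
The reverse primer's reverse complement is AGGGGATTTA, matching at positions 82–91.
Each forward site pairs with the reverse site to give a product ending at position 91: sizes 66, 38 bp.

Two products: 66 bp, 38 bp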